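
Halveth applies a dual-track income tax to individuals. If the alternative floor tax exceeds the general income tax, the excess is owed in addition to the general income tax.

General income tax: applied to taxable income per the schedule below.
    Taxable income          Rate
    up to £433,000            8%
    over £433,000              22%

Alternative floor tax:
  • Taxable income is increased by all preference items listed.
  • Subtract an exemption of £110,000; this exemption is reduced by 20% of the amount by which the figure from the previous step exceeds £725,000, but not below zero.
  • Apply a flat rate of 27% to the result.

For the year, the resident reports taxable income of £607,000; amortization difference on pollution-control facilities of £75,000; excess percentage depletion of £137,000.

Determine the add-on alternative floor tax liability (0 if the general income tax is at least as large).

£123,586

General income tax:
  £433,000 × 8% = £34,640
  £174,000 × 22% = £38,280
  → £72,920

Alternative floor tax:
  Adjusted income: £607,000 + £75,000 + £137,000 = £819,000
  Exemption: £110,000 − 20% × (£819,000 − £725,000) = £110,000 − £18,800 = £91,200
  Base: £819,000 − £91,200 = £727,800
  £727,800 × 27% = £196,506

Excess of alternative floor tax over general income tax: £196,506 − £72,920 = £123,586.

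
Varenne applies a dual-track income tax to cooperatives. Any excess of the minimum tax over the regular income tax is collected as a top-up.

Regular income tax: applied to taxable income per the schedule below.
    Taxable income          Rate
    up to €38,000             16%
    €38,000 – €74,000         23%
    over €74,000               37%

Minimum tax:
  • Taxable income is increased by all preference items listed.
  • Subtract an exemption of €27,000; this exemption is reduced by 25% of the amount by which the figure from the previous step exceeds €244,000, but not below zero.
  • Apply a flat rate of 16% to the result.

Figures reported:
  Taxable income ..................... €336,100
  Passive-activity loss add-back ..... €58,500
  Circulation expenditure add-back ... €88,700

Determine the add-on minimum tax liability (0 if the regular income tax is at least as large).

€0

Minimum tax:
  Adjusted income: €336,100 + €58,500 + €88,700 = €483,300
  Exemption: 25% × (€483,300 − €244,000) = €59,825 ≥ €27,000, so the exemption is fully phased out
  Base: €483,300 − €0 = €483,300
  €483,300 × 16% = €77,328

Regular income tax:
  €38,000 × 16% = €6,080
  €36,000 × 23% = €8,280
  €262,100 × 37% = €96,977
  → €111,337

€77,328 ≤ €111,337, so no add-on is due.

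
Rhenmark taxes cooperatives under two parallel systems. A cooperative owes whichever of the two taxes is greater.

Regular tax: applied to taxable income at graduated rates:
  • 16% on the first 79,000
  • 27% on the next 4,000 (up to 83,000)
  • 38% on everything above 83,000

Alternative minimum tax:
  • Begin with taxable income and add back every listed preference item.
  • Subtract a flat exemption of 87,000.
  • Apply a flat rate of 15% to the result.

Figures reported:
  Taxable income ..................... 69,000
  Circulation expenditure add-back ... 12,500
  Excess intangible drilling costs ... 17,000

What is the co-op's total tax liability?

11,040

Alternative minimum tax:
  Adjusted income: 69,000 + 12,500 + 17,000 = 98,500
  Less exemption 87,000 → base 11,500
  11,500 × 15% = 1,725

Regular tax:
  69,000 × 16% = 11,040

11,040 > 1,725, so the regular tax governs.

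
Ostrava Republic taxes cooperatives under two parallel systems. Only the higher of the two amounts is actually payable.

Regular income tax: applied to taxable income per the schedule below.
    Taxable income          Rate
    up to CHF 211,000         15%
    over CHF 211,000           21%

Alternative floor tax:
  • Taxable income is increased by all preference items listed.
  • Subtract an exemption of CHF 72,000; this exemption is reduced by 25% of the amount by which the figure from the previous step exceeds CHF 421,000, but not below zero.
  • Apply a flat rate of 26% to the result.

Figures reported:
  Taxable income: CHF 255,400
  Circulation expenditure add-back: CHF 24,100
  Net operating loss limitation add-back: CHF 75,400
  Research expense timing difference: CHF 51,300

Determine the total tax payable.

CHF 86,892

Alternative floor tax:
  Adjusted income: CHF 255,400 + CHF 24,100 + CHF 75,400 + CHF 51,300 = CHF 406,200
  Exemption: CHF 406,200 ≤ CHF 421,000, so full CHF 72,000 applies
  Base: CHF 406,200 − CHF 72,000 = CHF 334,200
  CHF 334,200 × 26% = CHF 86,892

Regular income tax:
  CHF 211,000 × 15% = CHF 31,650
  CHF 44,400 × 21% = CHF 9,324
  → CHF 40,974

CHF 86,892 > CHF 40,974, so the alternative floor tax is the binding amount.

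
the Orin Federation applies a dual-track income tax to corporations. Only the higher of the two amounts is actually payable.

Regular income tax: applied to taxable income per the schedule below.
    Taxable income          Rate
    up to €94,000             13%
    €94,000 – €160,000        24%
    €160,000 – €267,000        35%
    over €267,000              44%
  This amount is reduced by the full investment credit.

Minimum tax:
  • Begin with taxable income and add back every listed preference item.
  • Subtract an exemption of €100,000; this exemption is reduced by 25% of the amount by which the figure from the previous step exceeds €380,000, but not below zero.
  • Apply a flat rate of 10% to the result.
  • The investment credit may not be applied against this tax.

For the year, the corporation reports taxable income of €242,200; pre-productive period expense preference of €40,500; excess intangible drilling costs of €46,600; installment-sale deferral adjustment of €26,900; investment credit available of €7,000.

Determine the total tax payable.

€49,830

Minimum tax:
  Adjusted income: €242,200 + €40,500 + €46,600 + €26,900 = €356,200
  Exemption: €356,200 ≤ €380,000, so full €100,000 applies
  Base: €356,200 − €100,000 = €256,200
  €256,200 × 10% = €25,620

Regular income tax:
  €94,000 × 13% = €12,220
  €66,000 × 24% = €15,840
  €82,200 × 35% = €28,770
  → €56,830
  Less investment credit €7,000 → €49,830

€49,830 > €25,620, so the regular income tax governs.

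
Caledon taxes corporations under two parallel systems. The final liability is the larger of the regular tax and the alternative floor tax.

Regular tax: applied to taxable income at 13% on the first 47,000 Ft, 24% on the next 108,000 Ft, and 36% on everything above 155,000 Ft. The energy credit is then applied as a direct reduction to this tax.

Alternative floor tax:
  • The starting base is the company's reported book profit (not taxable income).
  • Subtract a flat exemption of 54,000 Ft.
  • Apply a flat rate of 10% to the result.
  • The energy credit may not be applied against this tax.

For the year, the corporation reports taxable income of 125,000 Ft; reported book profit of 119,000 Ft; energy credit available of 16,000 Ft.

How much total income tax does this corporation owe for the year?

8,830 Ft

Alternative floor tax:
  Base (reported book profit): 119,000 Ft
  Less exemption 54,000 Ft → base 65,000 Ft
  65,000 Ft × 10% = 6,500 Ft

Regular tax:
  47,000 Ft × 13% = 6,110 Ft
  78,000 Ft × 24% = 18,720 Ft
  → 24,830 Ft
  Less energy credit 16,000 Ft → 8,830 Ft

8,830 Ft > 6,500 Ft, so the regular tax governs.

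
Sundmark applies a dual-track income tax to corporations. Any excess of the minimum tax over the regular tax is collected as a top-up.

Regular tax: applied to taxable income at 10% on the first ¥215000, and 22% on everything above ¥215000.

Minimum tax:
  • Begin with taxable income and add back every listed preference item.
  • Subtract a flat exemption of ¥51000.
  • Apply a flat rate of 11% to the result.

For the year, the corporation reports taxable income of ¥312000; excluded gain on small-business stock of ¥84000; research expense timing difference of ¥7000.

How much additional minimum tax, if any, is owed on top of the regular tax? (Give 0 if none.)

¥0

Regular tax:
  ¥215000 × 10% = ¥21500
  ¥97000 × 22% = ¥21340
  → ¥42840

Minimum tax:
  Adjusted income: ¥312000 + ¥84000 + ¥7000 = ¥403000
  Less exemption ¥51000 → base ¥352000
  ¥352000 × 11% = ¥38720

¥38720 ≤ ¥42840, so no add-on is due.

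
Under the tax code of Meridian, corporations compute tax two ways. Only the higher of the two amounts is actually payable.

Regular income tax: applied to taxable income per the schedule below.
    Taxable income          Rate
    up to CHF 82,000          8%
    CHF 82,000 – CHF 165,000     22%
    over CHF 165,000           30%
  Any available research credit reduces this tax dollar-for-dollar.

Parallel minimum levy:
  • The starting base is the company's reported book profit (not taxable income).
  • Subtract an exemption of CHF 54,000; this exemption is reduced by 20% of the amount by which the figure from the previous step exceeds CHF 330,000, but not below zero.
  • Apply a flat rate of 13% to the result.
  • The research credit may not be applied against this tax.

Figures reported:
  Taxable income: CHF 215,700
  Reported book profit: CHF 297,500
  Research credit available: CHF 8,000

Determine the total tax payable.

Regular income tax:
  CHF 82,000 × 8% = CHF 6,560
  CHF 83,000 × 22% = CHF 18,260
  CHF 50,700 × 30% = CHF 15,210
  → CHF 40,030
  Less research credit CHF 8,000 → CHF 32,030

Parallel minimum levy:
  Base (reported book profit): CHF 297,500
  Exemption: CHF 297,500 ≤ CHF 330,000, so full CHF 54,000 applies
  Base: CHF 297,500 − CHF 54,000 = CHF 243,500
  CHF 243,500 × 13% = CHF 31,655

CHF 32,030 > CHF 31,655, so the regular income tax governs.

CHF 32,030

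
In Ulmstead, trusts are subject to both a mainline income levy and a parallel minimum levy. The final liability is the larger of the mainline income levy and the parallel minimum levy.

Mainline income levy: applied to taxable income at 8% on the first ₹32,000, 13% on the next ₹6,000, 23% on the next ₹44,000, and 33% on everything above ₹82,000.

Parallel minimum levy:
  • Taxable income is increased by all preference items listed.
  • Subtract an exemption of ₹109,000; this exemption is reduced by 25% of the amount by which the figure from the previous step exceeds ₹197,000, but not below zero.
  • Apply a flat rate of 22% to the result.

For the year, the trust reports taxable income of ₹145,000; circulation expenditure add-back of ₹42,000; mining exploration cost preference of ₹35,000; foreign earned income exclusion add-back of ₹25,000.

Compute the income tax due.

Parallel minimum levy:
  Adjusted income: ₹145,000 + ₹42,000 + ₹35,000 + ₹25,000 = ₹247,000
  Exemption: ₹109,000 − 25% × (₹247,000 − ₹197,000) = ₹109,000 − ₹12,500 = ₹96,500
  Base: ₹247,000 − ₹96,500 = ₹150,500
  ₹150,500 × 22% = ₹33,110

Mainline income levy:
  ₹32,000 × 8% = ₹2,560
  ₹6,000 × 13% = ₹780
  ₹44,000 × 23% = ₹10,120
  ₹63,000 × 33% = ₹20,790
  → ₹34,250

₹34,250 > ₹33,110, so the mainline income levy governs.

₹34,250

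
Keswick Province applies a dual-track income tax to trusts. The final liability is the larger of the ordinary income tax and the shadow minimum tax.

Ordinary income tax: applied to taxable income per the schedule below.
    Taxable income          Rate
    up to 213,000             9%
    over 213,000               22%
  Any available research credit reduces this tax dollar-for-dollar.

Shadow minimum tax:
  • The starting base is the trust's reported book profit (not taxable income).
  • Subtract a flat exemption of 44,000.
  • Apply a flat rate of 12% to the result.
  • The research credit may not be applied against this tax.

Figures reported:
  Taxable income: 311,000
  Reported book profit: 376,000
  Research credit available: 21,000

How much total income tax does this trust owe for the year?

Ordinary income tax:
  213,000 × 9% = 19,170
  98,000 × 22% = 21,560
  → 40,730
  Less research credit 21,000 → 19,730

Shadow minimum tax:
  Base (reported book profit): 376,000
  Less exemption 44,000 → base 332,000
  332,000 × 12% = 39,840

39,840 > 19,730, so the shadow minimum tax is the binding amount.

39,840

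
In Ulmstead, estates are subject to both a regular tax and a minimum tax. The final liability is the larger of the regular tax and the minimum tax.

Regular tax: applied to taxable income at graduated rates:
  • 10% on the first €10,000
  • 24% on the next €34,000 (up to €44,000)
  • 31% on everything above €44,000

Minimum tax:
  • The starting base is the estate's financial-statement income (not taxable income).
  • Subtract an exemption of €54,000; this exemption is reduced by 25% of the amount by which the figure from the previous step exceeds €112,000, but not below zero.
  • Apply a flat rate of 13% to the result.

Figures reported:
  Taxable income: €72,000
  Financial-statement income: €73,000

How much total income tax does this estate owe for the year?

€17,840

Minimum tax:
  Base (financial-statement income): €73,000
  Exemption: €73,000 ≤ €112,000, so full €54,000 applies
  Base: €73,000 − €54,000 = €19,000
  €19,000 × 13% = €2,470

Regular tax:
  €10,000 × 10% = €1,000
  €34,000 × 24% = €8,160
  €28,000 × 31% = €8,680
  → €17,840

€17,840 > €2,470, so the regular tax governs.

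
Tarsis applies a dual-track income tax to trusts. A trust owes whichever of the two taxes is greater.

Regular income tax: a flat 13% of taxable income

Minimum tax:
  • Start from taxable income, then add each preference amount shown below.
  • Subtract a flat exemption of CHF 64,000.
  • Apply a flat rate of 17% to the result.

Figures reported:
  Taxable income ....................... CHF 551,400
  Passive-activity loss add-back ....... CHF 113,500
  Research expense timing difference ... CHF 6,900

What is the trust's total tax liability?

CHF 103,326

Regular income tax:
  CHF 551,400 × 13% = CHF 71,682

Minimum tax:
  Adjusted income: CHF 551,400 + CHF 113,500 + CHF 6,900 = CHF 671,800
  Less exemption CHF 64,000 → base CHF 607,800
  CHF 607,800 × 17% = CHF 103,326

CHF 103,326 > CHF 71,682, so the minimum tax is the binding amount.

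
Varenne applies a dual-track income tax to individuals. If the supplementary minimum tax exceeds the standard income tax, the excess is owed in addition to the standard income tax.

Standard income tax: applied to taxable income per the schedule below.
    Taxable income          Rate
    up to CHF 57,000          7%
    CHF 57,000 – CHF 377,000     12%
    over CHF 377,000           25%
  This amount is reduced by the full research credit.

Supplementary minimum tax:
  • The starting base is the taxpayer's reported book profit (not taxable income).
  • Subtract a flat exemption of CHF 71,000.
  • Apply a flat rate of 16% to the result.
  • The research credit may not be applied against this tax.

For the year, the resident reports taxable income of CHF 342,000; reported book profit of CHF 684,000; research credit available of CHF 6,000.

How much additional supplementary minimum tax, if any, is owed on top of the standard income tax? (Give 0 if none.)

Standard income tax:
  CHF 57,000 × 7% = CHF 3,990
  CHF 285,000 × 12% = CHF 34,200
  → CHF 38,190
  Less research credit CHF 6,000 → CHF 32,190

Supplementary minimum tax:
  Base (reported book profit): CHF 684,000
  Less exemption CHF 71,000 → base CHF 613,000
  CHF 613,000 × 16% = CHF 98,080

Excess of supplementary minimum tax over standard income tax: CHF 98,080 − CHF 32,190 = CHF 65,890.

CHF 65,890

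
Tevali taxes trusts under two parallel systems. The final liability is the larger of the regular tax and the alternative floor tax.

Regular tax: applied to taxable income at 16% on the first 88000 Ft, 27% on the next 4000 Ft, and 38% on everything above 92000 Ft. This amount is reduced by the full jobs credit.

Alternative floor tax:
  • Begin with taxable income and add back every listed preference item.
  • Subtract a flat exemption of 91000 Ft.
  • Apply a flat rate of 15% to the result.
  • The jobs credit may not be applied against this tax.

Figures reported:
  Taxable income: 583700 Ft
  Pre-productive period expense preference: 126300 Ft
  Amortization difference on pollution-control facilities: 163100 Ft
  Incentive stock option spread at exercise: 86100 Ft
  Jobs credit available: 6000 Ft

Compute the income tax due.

Regular tax:
  88000 Ft × 16% = 14080 Ft
  4000 Ft × 27% = 1080 Ft
  491700 Ft × 38% = 186846 Ft
  → 202006 Ft
  Less jobs credit 6000 Ft → 196006 Ft

Alternative floor tax:
  Adjusted income: 583700 Ft + 126300 Ft + 163100 Ft + 86100 Ft = 959200 Ft
  Less exemption 91000 Ft → base 868200 Ft
  868200 Ft × 15% = 130230 Ft

196006 Ft > 130230 Ft, so the regular tax governs.

196006 Ft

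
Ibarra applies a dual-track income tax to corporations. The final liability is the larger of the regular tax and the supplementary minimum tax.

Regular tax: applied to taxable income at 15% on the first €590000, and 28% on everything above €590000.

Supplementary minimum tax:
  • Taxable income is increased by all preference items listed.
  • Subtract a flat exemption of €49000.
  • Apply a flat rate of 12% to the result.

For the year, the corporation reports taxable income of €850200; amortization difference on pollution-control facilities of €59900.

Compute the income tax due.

Supplementary minimum tax:
  Adjusted income: €850200 + €59900 = €910100
  Less exemption €49000 → base €861100
  €861100 × 12% = €103332

Regular tax:
  €590000 × 15% = €88500
  €260200 × 28% = €72856
  → €161356

€161356 > €103332, so the regular tax governs.

€161356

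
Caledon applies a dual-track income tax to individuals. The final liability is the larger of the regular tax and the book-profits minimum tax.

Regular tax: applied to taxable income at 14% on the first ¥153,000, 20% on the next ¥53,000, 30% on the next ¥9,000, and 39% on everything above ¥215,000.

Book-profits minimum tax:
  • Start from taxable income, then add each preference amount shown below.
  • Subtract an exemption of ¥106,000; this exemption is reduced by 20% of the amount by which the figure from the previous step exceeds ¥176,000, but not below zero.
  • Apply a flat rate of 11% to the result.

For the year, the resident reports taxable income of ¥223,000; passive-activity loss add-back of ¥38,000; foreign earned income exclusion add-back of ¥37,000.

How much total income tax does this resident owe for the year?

Book-profits minimum tax:
  Adjusted income: ¥223,000 + ¥38,000 + ¥37,000 = ¥298,000
  Exemption: ¥106,000 − 20% × (¥298,000 − ¥176,000) = ¥106,000 − ¥24,400 = ¥81,600
  Base: ¥298,000 − ¥81,600 = ¥216,400
  ¥216,400 × 11% = ¥23,804

Regular tax:
  ¥153,000 × 14% = ¥21,420
  ¥53,000 × 20% = ¥10,600
  ¥9,000 × 30% = ¥2,700
  ¥8,000 × 39% = ¥3,120
  → ¥37,840

¥37,840 > ¥23,804, so the regular tax governs.

¥37,840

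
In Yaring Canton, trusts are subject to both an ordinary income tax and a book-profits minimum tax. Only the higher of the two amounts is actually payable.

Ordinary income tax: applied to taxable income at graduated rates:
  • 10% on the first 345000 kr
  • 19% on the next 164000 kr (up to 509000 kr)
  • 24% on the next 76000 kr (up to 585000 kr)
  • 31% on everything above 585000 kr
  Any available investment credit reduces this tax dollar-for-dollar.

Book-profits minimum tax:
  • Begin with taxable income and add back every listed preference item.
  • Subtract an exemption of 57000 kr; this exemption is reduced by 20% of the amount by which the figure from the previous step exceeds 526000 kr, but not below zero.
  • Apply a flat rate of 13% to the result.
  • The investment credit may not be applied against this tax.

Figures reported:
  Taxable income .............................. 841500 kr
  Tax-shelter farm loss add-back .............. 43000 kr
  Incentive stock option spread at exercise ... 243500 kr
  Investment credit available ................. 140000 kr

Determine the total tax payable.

146640 kr

Ordinary income tax:
  345000 kr × 10% = 34500 kr
  164000 kr × 19% = 31160 kr
  76000 kr × 24% = 18240 kr
  256500 kr × 31% = 79515 kr
  → 163415 kr
  Less investment credit 140000 kr → 23415 kr

Book-profits minimum tax:
  Adjusted income: 841500 kr + 43000 kr + 243500 kr = 1128000 kr
  Exemption: 20% × (1128000 kr − 526000 kr) = 120400 kr ≥ 57000 kr, so the exemption is fully phased out
  Base: 1128000 kr − 0 kr = 1128000 kr
  1128000 kr × 13% = 146640 kr

146640 kr > 23415 kr, so the book-profits minimum tax is the binding amount.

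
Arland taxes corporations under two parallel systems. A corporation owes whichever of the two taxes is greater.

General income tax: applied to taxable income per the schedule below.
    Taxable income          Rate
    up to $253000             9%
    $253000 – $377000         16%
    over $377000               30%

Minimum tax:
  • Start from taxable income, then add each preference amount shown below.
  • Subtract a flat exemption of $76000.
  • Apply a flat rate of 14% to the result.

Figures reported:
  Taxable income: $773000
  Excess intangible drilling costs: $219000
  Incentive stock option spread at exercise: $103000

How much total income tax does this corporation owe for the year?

$161410

General income tax:
  $253000 × 9% = $22770
  $124000 × 16% = $19840
  $396000 × 30% = $118800
  → $161410

Minimum tax:
  Adjusted income: $773000 + $219000 + $103000 = $1095000
  Less exemption $76000 → base $1019000
  $1019000 × 14% = $142660

$161410 > $142660, so the general income tax governs.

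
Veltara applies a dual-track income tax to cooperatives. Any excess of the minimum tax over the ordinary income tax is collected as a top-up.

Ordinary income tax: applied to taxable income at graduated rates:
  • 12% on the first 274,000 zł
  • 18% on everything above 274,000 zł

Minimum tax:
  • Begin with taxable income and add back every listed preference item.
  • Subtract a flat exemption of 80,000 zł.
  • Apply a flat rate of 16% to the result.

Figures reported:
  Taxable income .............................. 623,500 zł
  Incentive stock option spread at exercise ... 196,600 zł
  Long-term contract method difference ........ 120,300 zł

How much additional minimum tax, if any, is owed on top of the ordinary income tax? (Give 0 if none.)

41,874 zł

Minimum tax:
  Adjusted income: 623,500 zł + 196,600 zł + 120,300 zł = 940,400 zł
  Less exemption 80,000 zł → base 860,400 zł
  860,400 zł × 16% = 137,664 zł

Ordinary income tax:
  274,000 zł × 12% = 32,880 zł
  349,500 zł × 18% = 62,910 zł
  → 95,790 zł

Excess of minimum tax over ordinary income tax: 137,664 zł − 95,790 zł = 41,874 zł.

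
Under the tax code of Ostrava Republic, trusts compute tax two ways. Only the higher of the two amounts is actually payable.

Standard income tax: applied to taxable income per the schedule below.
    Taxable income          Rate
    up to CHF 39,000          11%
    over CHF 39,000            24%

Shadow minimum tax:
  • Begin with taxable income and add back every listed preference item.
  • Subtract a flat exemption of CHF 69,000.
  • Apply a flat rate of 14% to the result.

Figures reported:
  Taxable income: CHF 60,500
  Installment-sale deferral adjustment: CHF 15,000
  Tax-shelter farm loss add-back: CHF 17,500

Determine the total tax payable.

CHF 9,450

Shadow minimum tax:
  Adjusted income: CHF 60,500 + CHF 15,000 + CHF 17,500 = CHF 93,000
  Less exemption CHF 69,000 → base CHF 24,000
  CHF 24,000 × 14% = CHF 3,360

Standard income tax:
  CHF 39,000 × 11% = CHF 4,290
  CHF 21,500 × 24% = CHF 5,160
  → CHF 9,450

CHF 9,450 > CHF 3,360, so the standard income tax governs.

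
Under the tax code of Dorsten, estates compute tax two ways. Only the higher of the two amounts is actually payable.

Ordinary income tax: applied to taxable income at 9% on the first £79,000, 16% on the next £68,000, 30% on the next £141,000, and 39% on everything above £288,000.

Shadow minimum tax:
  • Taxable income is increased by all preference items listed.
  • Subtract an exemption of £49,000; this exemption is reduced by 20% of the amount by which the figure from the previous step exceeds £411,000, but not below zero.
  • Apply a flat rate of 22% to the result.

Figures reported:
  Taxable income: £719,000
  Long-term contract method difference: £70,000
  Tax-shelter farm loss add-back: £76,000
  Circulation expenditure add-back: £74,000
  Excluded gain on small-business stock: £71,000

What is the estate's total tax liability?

£228,380

Ordinary income tax:
  £79,000 × 9% = £7,110
  £68,000 × 16% = £10,880
  £141,000 × 30% = £42,300
  £431,000 × 39% = £168,090
  → £228,380

Shadow minimum tax:
  Adjusted income: £719,000 + £70,000 + £76,000 + £74,000 + £71,000 = £1,010,000
  Exemption: 20% × (£1,010,000 − £411,000) = £119,800 ≥ £49,000, so the exemption is fully phased out
  Base: £1,010,000 − £0 = £1,010,000
  £1,010,000 × 22% = £222,200

£228,380 > £222,200, so the ordinary income tax governs.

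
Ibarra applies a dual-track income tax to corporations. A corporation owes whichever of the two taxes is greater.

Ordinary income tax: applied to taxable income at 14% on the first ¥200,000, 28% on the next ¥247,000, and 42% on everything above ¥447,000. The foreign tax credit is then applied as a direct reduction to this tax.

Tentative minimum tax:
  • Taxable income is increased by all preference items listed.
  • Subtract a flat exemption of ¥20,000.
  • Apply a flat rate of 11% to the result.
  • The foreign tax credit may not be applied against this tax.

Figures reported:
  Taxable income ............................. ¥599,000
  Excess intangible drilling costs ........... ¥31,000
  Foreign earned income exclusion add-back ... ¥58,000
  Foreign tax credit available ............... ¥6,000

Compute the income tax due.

Tentative minimum tax:
  Adjusted income: ¥599,000 + ¥31,000 + ¥58,000 = ¥688,000
  Less exemption ¥20,000 → base ¥668,000
  ¥668,000 × 11% = ¥73,480

Ordinary income tax:
  ¥200,000 × 14% = ¥28,000
  ¥247,000 × 28% = ¥69,160
  ¥152,000 × 42% = ¥63,840
  → ¥161,000
  Less foreign tax credit ¥6,000 → ¥155,000

¥155,000 > ¥73,480, so the ordinary income tax governs.

¥155,000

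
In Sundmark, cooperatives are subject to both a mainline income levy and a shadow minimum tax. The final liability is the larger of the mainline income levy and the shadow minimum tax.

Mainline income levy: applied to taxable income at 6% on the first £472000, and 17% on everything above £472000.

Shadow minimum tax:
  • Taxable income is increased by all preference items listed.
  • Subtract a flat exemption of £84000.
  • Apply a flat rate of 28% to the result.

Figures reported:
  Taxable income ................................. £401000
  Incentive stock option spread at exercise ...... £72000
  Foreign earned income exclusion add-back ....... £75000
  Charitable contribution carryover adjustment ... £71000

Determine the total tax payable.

£149800

Shadow minimum tax:
  Adjusted income: £401000 + £72000 + £75000 + £71000 = £619000
  Less exemption £84000 → base £535000
  £535000 × 28% = £149800

Mainline income levy:
  £401000 × 6% = £24060

£149800 > £24060, so the shadow minimum tax is the binding amount.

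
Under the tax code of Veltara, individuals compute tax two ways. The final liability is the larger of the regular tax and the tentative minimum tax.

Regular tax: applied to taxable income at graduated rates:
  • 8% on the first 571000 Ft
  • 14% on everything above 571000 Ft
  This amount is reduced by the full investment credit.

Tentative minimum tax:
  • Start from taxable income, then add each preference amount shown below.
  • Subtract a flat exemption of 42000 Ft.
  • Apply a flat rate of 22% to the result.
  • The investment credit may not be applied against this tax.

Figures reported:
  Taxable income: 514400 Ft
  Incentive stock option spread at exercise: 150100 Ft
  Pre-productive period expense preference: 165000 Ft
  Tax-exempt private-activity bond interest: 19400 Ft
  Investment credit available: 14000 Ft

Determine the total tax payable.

177518 Ft

Tentative minimum tax:
  Adjusted income: 514400 Ft + 150100 Ft + 165000 Ft + 19400 Ft = 848900 Ft
  Less exemption 42000 Ft → base 806900 Ft
  806900 Ft × 22% = 177518 Ft

Regular tax:
  514400 Ft × 8% = 41152 Ft
  Less investment credit 14000 Ft → 27152 Ft

177518 Ft > 27152 Ft, so the tentative minimum tax is the binding amount.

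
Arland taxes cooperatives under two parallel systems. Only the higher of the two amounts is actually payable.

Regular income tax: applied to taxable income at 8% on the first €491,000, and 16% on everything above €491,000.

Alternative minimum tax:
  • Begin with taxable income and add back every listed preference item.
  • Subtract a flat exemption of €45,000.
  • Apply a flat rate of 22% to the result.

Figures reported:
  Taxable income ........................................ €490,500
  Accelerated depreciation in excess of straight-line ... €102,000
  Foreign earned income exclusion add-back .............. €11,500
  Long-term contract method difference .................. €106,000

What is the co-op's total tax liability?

Alternative minimum tax:
  Adjusted income: €490,500 + €102,000 + €11,500 + €106,000 = €710,000
  Less exemption €45,000 → base €665,000
  €665,000 × 22% = €146,300

Regular income tax:
  €490,500 × 8% = €39,240

€146,300 > €39,240, so the alternative minimum tax is the binding amount.

€146,300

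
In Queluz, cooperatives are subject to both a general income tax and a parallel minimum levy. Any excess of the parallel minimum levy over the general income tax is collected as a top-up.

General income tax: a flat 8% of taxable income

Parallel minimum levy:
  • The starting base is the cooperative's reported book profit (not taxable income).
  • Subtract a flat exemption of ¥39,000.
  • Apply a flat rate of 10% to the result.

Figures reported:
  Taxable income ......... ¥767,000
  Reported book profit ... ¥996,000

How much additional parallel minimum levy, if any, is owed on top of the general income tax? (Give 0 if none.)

General income tax:
  ¥767,000 × 8% = ¥61,360

Parallel minimum levy:
  Base (reported book profit): ¥996,000
  Less exemption ¥39,000 → base ¥957,000
  ¥957,000 × 10% = ¥95,700

Excess of parallel minimum levy over general income tax: ¥95,700 − ¥61,360 = ¥34,340.

¥34,340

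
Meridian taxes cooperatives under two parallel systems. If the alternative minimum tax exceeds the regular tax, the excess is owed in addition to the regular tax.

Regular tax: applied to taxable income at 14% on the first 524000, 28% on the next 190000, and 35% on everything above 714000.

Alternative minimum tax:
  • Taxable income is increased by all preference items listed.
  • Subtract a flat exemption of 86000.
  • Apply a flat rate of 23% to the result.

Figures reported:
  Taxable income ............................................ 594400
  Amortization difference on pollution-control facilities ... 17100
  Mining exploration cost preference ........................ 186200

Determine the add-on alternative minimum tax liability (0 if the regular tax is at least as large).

Alternative minimum tax:
  Adjusted income: 594400 + 17100 + 186200 = 797700
  Less exemption 86000 → base 711700
  711700 × 23% = 163691

Regular tax:
  524000 × 14% = 73360
  70400 × 28% = 19712
  → 93072

Excess of alternative minimum tax over regular tax: 163691 − 93072 = 70619.

70619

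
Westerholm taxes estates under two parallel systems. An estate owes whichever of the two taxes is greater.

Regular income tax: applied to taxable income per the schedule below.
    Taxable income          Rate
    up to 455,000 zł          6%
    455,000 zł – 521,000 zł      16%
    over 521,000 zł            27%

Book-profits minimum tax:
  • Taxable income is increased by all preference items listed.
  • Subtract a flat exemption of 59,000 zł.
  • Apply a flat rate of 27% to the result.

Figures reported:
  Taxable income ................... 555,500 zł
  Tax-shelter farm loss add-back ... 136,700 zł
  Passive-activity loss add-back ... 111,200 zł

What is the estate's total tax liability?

200,988 zł

Regular income tax:
  455,000 zł × 6% = 27,300 zł
  66,000 zł × 16% = 10,560 zł
  34,500 zł × 27% = 9,315 zł
  → 47,175 zł

Book-profits minimum tax:
  Adjusted income: 555,500 zł + 136,700 zł + 111,200 zł = 803,400 zł
  Less exemption 59,000 zł → base 744,400 zł
  744,400 zł × 27% = 200,988 zł

200,988 zł > 47,175 zł, so the book-profits minimum tax is the binding amount.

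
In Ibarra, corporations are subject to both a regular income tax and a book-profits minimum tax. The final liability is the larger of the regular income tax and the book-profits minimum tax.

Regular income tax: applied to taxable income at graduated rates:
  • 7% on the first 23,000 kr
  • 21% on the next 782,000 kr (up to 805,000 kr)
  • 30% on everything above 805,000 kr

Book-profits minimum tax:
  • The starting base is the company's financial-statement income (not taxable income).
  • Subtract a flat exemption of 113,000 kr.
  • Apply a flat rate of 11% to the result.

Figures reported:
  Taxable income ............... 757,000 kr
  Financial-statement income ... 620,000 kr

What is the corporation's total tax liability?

155,750 kr

Regular income tax:
  23,000 kr × 7% = 1,610 kr
  734,000 kr × 21% = 154,140 kr
  → 155,750 kr

Book-profits minimum tax:
  Base (financial-statement income): 620,000 kr
  Less exemption 113,000 kr → base 507,000 kr
  507,000 kr × 11% = 55,770 kr

155,750 kr > 55,770 kr, so the regular income tax governs.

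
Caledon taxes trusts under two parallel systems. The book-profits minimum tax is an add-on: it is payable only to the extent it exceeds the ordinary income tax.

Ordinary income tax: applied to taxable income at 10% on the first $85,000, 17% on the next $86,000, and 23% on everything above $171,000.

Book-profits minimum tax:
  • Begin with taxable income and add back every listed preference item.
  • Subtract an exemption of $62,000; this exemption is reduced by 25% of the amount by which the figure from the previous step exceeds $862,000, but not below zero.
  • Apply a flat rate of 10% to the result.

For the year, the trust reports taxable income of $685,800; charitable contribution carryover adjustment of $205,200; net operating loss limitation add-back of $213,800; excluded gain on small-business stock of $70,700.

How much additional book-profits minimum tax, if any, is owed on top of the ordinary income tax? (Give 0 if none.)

Ordinary income tax:
  $85,000 × 10% = $8,500
  $86,000 × 17% = $14,620
  $514,800 × 23% = $118,404
  → $141,524

Book-profits minimum tax:
  Adjusted income: $685,800 + $205,200 + $213,800 + $70,700 = $1,175,500
  Exemption: 25% × ($1,175,500 − $862,000) = $78,375 ≥ $62,000, so the exemption is fully phased out
  Base: $1,175,500 − $0 = $1,175,500
  $1,175,500 × 10% = $117,550

$117,550 ≤ $141,524, so no add-on is due.

$0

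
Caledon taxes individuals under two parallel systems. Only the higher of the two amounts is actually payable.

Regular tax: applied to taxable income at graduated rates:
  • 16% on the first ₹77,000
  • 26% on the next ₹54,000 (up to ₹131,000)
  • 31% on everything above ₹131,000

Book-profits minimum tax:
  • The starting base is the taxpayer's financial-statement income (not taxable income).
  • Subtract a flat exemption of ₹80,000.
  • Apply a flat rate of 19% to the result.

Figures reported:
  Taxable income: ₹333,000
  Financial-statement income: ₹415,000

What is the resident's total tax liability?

₹88,980

Regular tax:
  ₹77,000 × 16% = ₹12,320
  ₹54,000 × 26% = ₹14,040
  ₹202,000 × 31% = ₹62,620
  → ₹88,980

Book-profits minimum tax:
  Base (financial-statement income): ₹415,000
  Less exemption ₹80,000 → base ₹335,000
  ₹335,000 × 19% = ₹63,650

₹88,980 > ₹63,650, so the regular tax governs.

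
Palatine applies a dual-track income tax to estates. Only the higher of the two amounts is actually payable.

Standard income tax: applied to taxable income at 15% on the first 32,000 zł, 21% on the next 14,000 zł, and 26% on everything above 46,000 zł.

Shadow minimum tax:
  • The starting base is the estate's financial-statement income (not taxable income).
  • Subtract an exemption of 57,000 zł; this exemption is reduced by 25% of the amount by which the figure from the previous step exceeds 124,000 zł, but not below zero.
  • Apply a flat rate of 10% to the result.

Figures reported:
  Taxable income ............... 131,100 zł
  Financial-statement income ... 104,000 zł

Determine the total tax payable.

Standard income tax:
  32,000 zł × 15% = 4,800 zł
  14,000 zł × 21% = 2,940 zł
  85,100 zł × 26% = 22,126 zł
  → 29,866 zł

Shadow minimum tax:
  Base (financial-statement income): 104,000 zł
  Exemption: 104,000 zł ≤ 124,000 zł, so full 57,000 zł applies
  Base: 104,000 zł − 57,000 zł = 47,000 zł
  47,000 zł × 10% = 4,700 zł

29,866 zł > 4,700 zł, so the standard income tax governs.

29,866 zł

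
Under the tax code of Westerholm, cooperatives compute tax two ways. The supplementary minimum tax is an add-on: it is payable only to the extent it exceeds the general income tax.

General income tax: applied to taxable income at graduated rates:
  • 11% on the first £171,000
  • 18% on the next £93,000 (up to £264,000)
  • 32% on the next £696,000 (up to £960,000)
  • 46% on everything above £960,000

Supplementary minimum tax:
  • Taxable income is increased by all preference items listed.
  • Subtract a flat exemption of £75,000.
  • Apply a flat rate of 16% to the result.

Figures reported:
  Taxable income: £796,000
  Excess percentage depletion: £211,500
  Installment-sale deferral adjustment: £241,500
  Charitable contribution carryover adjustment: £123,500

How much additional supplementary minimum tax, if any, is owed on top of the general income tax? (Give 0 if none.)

Supplementary minimum tax:
  Adjusted income: £796,000 + £211,500 + £241,500 + £123,500 = £1,372,500
  Less exemption £75,000 → base £1,297,500
  £1,297,500 × 16% = £207,600

General income tax:
  £171,000 × 11% = £18,810
  £93,000 × 18% = £16,740
  £532,000 × 32% = £170,240
  → £205,790

Excess of supplementary minimum tax over general income tax: £207,600 − £205,790 = £1,810.

£1,810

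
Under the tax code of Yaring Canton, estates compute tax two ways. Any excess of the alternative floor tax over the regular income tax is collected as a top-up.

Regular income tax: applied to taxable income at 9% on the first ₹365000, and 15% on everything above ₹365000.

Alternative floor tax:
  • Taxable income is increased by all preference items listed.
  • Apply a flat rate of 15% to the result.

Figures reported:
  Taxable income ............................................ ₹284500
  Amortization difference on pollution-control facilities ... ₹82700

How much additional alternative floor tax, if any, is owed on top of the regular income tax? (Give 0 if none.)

₹29475

Alternative floor tax:
  Adjusted income: ₹284500 + ₹82700 = ₹367200
  ₹367200 × 15% = ₹55080

Regular income tax:
  ₹284500 × 9% = ₹25605

Excess of alternative floor tax over regular income tax: ₹55080 − ₹25605 = ₹29475.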